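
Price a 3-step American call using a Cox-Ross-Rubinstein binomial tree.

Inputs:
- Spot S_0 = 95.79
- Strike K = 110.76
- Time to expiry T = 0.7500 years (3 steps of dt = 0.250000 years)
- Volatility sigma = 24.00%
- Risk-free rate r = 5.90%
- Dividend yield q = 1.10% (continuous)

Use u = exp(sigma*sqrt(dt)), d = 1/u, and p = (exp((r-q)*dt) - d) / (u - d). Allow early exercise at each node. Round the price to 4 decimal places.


dt = T/N = 0.250000
u = exp(sigma*sqrt(dt)) = 1.127497; d = 1/u = 0.886920
p = (exp((r-q)*dt) - d) / (u - d) = 0.520217
Discount per step: exp(-r*dt) = 0.985358
Stock lattice S(k, i) with i counting down-moves:
  k=0: S(0,0) = 95.7900
  k=1: S(1,0) = 108.0029; S(1,1) = 84.9581
  k=2: S(2,0) = 121.7730; S(2,1) = 95.7900; S(2,2) = 75.3511
  k=3: S(3,0) = 137.2986; S(3,1) = 108.0029; S(3,2) = 84.9581; S(3,3) = 66.8304
Terminal payoffs V(N, i) = max(S_T - K, 0):
  V(3,0) = 26.538625; V(3,1) = 0.000000; V(3,2) = 0.000000; V(3,3) = 0.000000
Backward induction: V(k, i) = exp(-r*dt) * [p * V(k+1, i) + (1-p) * V(k+1, i+1)]; then take max(V_cont, immediate exercise) for American.
  V(2,0) = exp(-r*dt) * [p*26.538625 + (1-p)*0.000000] = 13.603692; exercise = 11.012956; V(2,0) = max -> 13.603692
  V(2,1) = exp(-r*dt) * [p*0.000000 + (1-p)*0.000000] = 0.000000; exercise = 0.000000; V(2,1) = max -> 0.000000
  V(2,2) = exp(-r*dt) * [p*0.000000 + (1-p)*0.000000] = 0.000000; exercise = 0.000000; V(2,2) = max -> 0.000000
  V(1,0) = exp(-r*dt) * [p*13.603692 + (1-p)*0.000000] = 6.973249; exercise = 0.000000; V(1,0) = max -> 6.973249
  V(1,1) = exp(-r*dt) * [p*0.000000 + (1-p)*0.000000] = 0.000000; exercise = 0.000000; V(1,1) = max -> 0.000000
  V(0,0) = exp(-r*dt) * [p*6.973249 + (1-p)*0.000000] = 3.574486; exercise = 0.000000; V(0,0) = max -> 3.574486

Answer: Price = V(0,0) = 3.5745


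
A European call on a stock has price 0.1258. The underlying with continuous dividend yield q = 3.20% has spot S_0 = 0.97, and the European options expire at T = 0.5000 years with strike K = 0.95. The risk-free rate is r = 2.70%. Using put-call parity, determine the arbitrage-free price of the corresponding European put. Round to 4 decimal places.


Answer: Put price = 0.1085

Derivation:
Put-call parity: C - P = S_0 * exp(-qT) - K * exp(-rT).
S_0 * exp(-qT) = 0.9700 * 0.98412732 = 0.95460350
K * exp(-rT) = 0.9500 * 0.98659072 = 0.93726118
P = C - S*exp(-qT) + K*exp(-rT)
P = 0.1258 - 0.95460350 + 0.93726118 = 0.1085


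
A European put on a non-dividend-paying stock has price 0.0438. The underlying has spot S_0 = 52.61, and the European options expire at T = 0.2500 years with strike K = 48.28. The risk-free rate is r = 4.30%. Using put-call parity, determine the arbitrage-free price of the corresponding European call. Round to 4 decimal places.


Answer: Call price = 4.8900

Derivation:
Put-call parity: C - P = S_0 * exp(-qT) - K * exp(-rT).
S_0 * exp(-qT) = 52.6100 * 1.00000000 = 52.61000000
K * exp(-rT) = 48.2800 * 0.98930757 = 47.76376971
C = P + S*exp(-qT) - K*exp(-rT)
C = 0.0438 + 52.61000000 - 47.76376971 = 4.8900


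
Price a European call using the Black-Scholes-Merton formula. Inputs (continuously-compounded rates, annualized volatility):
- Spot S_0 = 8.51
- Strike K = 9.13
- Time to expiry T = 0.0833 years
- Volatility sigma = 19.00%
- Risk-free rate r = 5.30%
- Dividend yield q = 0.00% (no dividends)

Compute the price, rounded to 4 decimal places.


d1 = (ln(S/K) + (r - q + 0.5*sigma^2) * T) / (sigma * sqrt(T)) = -1.17447944
d2 = d1 - sigma * sqrt(T) = -1.22931674
exp(-rT) = 0.99559483; exp(-qT) = 1.00000000
C = S_0 * exp(-qT) * N(d1) - K * exp(-rT) * N(d2)
N(d1) = 0.12010152; N(d2) = 0.10947654
C = 8.5100 * 1.00000000 * 0.12010152 - 9.1300 * 0.99559483 * 0.10947654 = 0.0269

Answer: Price = 0.0269


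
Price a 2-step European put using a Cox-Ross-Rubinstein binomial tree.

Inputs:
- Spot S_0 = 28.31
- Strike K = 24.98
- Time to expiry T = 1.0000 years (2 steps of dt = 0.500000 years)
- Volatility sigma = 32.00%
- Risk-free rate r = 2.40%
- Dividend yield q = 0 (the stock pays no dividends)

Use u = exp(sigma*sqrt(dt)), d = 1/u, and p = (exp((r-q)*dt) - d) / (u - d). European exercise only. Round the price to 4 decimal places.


dt = T/N = 0.500000
u = exp(sigma*sqrt(dt)) = 1.253919; d = 1/u = 0.797499
p = (exp((r-q)*dt) - d) / (u - d) = 0.470122
Discount per step: exp(-r*dt) = 0.988072
Stock lattice S(k, i) with i counting down-moves:
  k=0: S(0,0) = 28.3100
  k=1: S(1,0) = 35.4985; S(1,1) = 22.5772
  k=2: S(2,0) = 44.5122; S(2,1) = 28.3100; S(2,2) = 18.0053
Terminal payoffs V(N, i) = max(K - S_T, 0):
  V(2,0) = 0.000000; V(2,1) = 0.000000; V(2,2) = 6.974689
Backward induction: V(k, i) = exp(-r*dt) * [p * V(k+1, i) + (1-p) * V(k+1, i+1)].
  V(1,0) = exp(-r*dt) * [p*0.000000 + (1-p)*0.000000] = 0.000000
  V(1,1) = exp(-r*dt) * [p*0.000000 + (1-p)*6.974689] = 3.651654
  V(0,0) = exp(-r*dt) * [p*0.000000 + (1-p)*3.651654] = 1.911852

Answer: Price = V(0,0) = 1.9119


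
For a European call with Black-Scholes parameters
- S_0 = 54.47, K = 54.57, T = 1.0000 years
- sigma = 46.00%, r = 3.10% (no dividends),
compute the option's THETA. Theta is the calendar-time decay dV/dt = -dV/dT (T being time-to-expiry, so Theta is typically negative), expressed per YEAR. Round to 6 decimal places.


Answer: Theta = -5.498943

Derivation:
d1 = 0.2934039352; d2 = -0.1665960648
phi(d1) = 0.3821349472; exp(-qT) = 1.0000000000; exp(-rT) = 0.9694755731
Theta = -S*exp(-qT)*phi(d1)*sigma/(2*sqrt(T)) - r*K*exp(-rT)*N(d2) + q*S*exp(-qT)*N(d1)
N(d1) = 0.6153932911; N(d2) = 0.4338439451; sqrt(T) = 1.0000000000
Term 1 = -54.4700 * 1.0000000000 * 0.3821349472 * 0.4600 / (2 * 1.0000000000) = -4.7874248320
Term 2 = -0.0310 * 54.5700 * 0.9694755731 * 0.4338439451 = -0.7115182752
Term 3 = 0 (no dividend yield, q = 0)
Theta = -4.7874248320 + (-0.7115182752) + (0.0000000000) = -5.498943


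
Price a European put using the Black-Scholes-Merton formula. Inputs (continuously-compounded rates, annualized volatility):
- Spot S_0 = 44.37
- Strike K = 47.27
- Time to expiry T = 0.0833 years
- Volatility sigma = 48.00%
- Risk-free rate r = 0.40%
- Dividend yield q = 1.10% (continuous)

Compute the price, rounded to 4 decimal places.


Answer: Price = 4.2550

Derivation:
d1 = (ln(S/K) + (r - q + 0.5*sigma^2) * T) / (sigma * sqrt(T)) = -0.39194926
d2 = d1 - sigma * sqrt(T) = -0.53048561
exp(-rT) = 0.99966686; exp(-qT) = 0.99908412
P = K * exp(-rT) * N(-d2) - S_0 * exp(-qT) * N(-d1)
N(-d1) = 0.65245215; N(-d2) = 0.70211236
P = 47.2700 * 0.99966686 * 0.70211236 - 44.3700 * 0.99908412 * 0.65245215 = 4.2550


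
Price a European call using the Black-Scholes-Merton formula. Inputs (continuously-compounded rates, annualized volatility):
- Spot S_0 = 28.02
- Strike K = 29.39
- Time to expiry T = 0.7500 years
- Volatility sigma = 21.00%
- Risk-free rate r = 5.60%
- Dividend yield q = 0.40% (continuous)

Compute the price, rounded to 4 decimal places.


d1 = (ln(S/K) + (r - q + 0.5*sigma^2) * T) / (sigma * sqrt(T)) = 0.04289746
d2 = d1 - sigma * sqrt(T) = -0.13896788
exp(-rT) = 0.95886978; exp(-qT) = 0.99700450
C = S_0 * exp(-qT) * N(d1) - K * exp(-rT) * N(d2)
N(d1) = 0.51710836; N(d2) = 0.44473777
C = 28.0200 * 0.99700450 * 0.51710836 - 29.3900 * 0.95886978 * 0.44473777 = 1.9127

Answer: Price = 1.9127


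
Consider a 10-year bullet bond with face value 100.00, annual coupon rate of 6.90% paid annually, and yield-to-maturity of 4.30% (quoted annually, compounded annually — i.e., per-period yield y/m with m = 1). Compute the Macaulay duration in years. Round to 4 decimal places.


Coupon per period c = face * coupon_rate / m = 6.900000
Periods per year m = 1; per-period yield y/m = 0.043000
Number of cashflows N = 10
Cashflows (t years, CF_t, discount factor 1/(1+y/m)^(m*t), PV):
  t = 1.0000: CF_t = 6.900000, DF = 0.958773, PV = 6.615532
  t = 2.0000: CF_t = 6.900000, DF = 0.919245, PV = 6.342792
  t = 3.0000: CF_t = 6.900000, DF = 0.881347, PV = 6.081296
  t = 4.0000: CF_t = 6.900000, DF = 0.845012, PV = 5.830581
  t = 5.0000: CF_t = 6.900000, DF = 0.810174, PV = 5.590203
  t = 6.0000: CF_t = 6.900000, DF = 0.776773, PV = 5.359734
  t = 7.0000: CF_t = 6.900000, DF = 0.744749, PV = 5.138767
  t = 8.0000: CF_t = 6.900000, DF = 0.714045, PV = 4.926910
  t = 9.0000: CF_t = 6.900000, DF = 0.684607, PV = 4.723787
  t = 10.0000: CF_t = 106.900000, DF = 0.656382, PV = 70.167277
Price P = sum_t PV_t = 120.776879
Macaulay numerator sum_t t * PV_t:
  t * PV_t at t = 1.0000: 6.615532
  t * PV_t at t = 2.0000: 12.685584
  t * PV_t at t = 3.0000: 18.243889
  t * PV_t at t = 4.0000: 23.322325
  t * PV_t at t = 5.0000: 27.951013
  t * PV_t at t = 6.0000: 32.158404
  t * PV_t at t = 7.0000: 35.971369
  t * PV_t at t = 8.0000: 39.415279
  t * PV_t at t = 9.0000: 42.514084
  t * PV_t at t = 10.0000: 701.672767
Macaulay duration D = (sum_t t * PV_t) / P = 940.550247 / 120.776879 = 7.787502

Answer: Macaulay duration = 7.7875 years


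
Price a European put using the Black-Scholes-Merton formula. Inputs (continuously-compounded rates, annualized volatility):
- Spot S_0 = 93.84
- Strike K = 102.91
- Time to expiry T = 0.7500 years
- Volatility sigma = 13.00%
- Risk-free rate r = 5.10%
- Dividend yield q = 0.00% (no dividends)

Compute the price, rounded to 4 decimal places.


d1 = (ln(S/K) + (r - q + 0.5*sigma^2) * T) / (sigma * sqrt(T)) = -0.42347412
d2 = d1 - sigma * sqrt(T) = -0.53605743
exp(-rT) = 0.96247229; exp(-qT) = 1.00000000
P = K * exp(-rT) * N(-d2) - S_0 * exp(-qT) * N(-d1)
N(-d1) = 0.66402531; N(-d2) = 0.70404057
P = 102.9100 * 0.96247229 * 0.70404057 - 93.8400 * 1.00000000 * 0.66402531 = 7.4217

Answer: Price = 7.4217


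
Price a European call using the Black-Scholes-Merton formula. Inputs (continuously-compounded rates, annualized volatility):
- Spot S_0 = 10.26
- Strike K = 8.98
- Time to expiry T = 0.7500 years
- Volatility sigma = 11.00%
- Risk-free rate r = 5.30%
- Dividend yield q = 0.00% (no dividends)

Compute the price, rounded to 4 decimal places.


Answer: Price = 1.6422

Derivation:
d1 = (ln(S/K) + (r - q + 0.5*sigma^2) * T) / (sigma * sqrt(T)) = 1.86369147
d2 = d1 - sigma * sqrt(T) = 1.76842868
exp(-rT) = 0.96102967; exp(-qT) = 1.00000000
C = S_0 * exp(-qT) * N(d1) - K * exp(-rT) * N(d2)
N(d1) = 0.96881748; N(d2) = 0.96150537
C = 10.2600 * 1.00000000 * 0.96881748 - 8.9800 * 0.96102967 * 0.96150537 = 1.6422


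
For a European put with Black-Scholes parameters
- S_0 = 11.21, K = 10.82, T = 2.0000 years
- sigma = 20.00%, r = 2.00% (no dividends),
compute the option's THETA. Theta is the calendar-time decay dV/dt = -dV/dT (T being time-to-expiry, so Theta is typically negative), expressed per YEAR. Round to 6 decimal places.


Answer: Theta = -0.197369

Derivation:
d1 = 0.4080358396; d2 = 0.1251931271
phi(d1) = 0.3670764447; exp(-qT) = 1.0000000000; exp(-rT) = 0.9607894392
Theta = -S*exp(-qT)*phi(d1)*sigma/(2*sqrt(T)) + r*K*exp(-rT)*N(-d2) - q*S*exp(-qT)*N(-d1)
N(-d1) = 0.3416236815; N(-d2) = 0.4501853291; sqrt(T) = 1.4142135624
Term 1 = -11.2100 * 1.0000000000 * 0.3670764447 * 0.2000 / (2 * 1.4142135624) = -0.2909692747
Term 2 = 0.0200 * 10.8200 * 0.9607894392 * 0.4501853291 = 0.0936002083
Term 3 = 0 (no dividend yield, q = 0)
Theta = -0.2909692747 + (0.0936002083) + (0.0000000000) = -0.197369


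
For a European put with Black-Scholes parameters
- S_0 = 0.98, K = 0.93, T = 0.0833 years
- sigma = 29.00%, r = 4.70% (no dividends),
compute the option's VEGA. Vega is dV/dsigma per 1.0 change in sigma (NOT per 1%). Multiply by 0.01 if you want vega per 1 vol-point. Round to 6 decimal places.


Answer: Vega = 0.087431

Derivation:
d1 = 0.7142954987; d2 = 0.6305964545
phi(d1) = 0.3091132504; exp(-qT) = 1.0000000000; exp(-rT) = 0.9960925540
Vega = S * exp(-qT) * phi(d1) * sqrt(T) = 0.9800 * 1.0000000000 * 0.3091132504 * 0.2886173938 = 0.087431


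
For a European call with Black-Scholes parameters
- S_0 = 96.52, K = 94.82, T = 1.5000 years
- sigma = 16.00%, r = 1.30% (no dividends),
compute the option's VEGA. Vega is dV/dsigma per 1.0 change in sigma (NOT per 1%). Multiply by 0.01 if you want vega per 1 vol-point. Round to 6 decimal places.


d1 = 0.2881716664; d2 = 0.0922124870
phi(d1) = 0.3827168004; exp(-qT) = 1.0000000000; exp(-rT) = 0.9806888952
Vega = S * exp(-qT) * phi(d1) * sqrt(T) = 96.5200 * 1.0000000000 * 0.3827168004 * 1.2247448714 = 45.241862

Answer: Vega = 45.241862


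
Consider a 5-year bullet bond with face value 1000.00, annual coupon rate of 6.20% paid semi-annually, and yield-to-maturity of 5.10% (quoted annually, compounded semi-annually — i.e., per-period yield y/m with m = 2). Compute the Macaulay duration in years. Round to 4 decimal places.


Coupon per period c = face * coupon_rate / m = 31.000000
Periods per year m = 2; per-period yield y/m = 0.025500
Number of cashflows N = 10
Cashflows (t years, CF_t, discount factor 1/(1+y/m)^(m*t), PV):
  t = 0.5000: CF_t = 31.000000, DF = 0.975134, PV = 30.229157
  t = 1.0000: CF_t = 31.000000, DF = 0.950886, PV = 29.477481
  t = 1.5000: CF_t = 31.000000, DF = 0.927242, PV = 28.744496
  t = 2.0000: CF_t = 31.000000, DF = 0.904185, PV = 28.029738
  t = 2.5000: CF_t = 31.000000, DF = 0.881702, PV = 27.332753
  t = 3.0000: CF_t = 31.000000, DF = 0.859777, PV = 26.653099
  t = 3.5000: CF_t = 31.000000, DF = 0.838398, PV = 25.990345
  t = 4.0000: CF_t = 31.000000, DF = 0.817551, PV = 25.344071
  t = 4.5000: CF_t = 31.000000, DF = 0.797222, PV = 24.713867
  t = 5.0000: CF_t = 1031.000000, DF = 0.777398, PV = 801.497216
Price P = sum_t PV_t = 1048.012222
Macaulay numerator sum_t t * PV_t:
  t * PV_t at t = 0.5000: 15.114578
  t * PV_t at t = 1.0000: 29.477481
  t * PV_t at t = 1.5000: 43.116744
  t * PV_t at t = 2.0000: 56.059476
  t * PV_t at t = 2.5000: 68.331881
  t * PV_t at t = 3.0000: 79.959296
  t * PV_t at t = 3.5000: 90.966207
  t * PV_t at t = 4.0000: 101.376284
  t * PV_t at t = 4.5000: 111.212403
  t * PV_t at t = 5.0000: 4007.486081
Macaulay duration D = (sum_t t * PV_t) / P = 4603.100430 / 1048.012222 = 4.392220

Answer: Macaulay duration = 4.3922 years


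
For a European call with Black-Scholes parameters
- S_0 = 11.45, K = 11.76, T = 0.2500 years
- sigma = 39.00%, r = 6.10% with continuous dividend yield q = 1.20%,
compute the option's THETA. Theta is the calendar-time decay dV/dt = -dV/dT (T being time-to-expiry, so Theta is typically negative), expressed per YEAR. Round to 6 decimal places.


Answer: Theta = -2.010989

Derivation:
d1 = 0.0233245514; d2 = -0.1716754486
phi(d1) = 0.3988337759; exp(-qT) = 0.9970044955; exp(-rT) = 0.9848656924
Theta = -S*exp(-qT)*phi(d1)*sigma/(2*sqrt(T)) - r*K*exp(-rT)*N(d2) + q*S*exp(-qT)*N(d1)
N(d1) = 0.5093043061; N(d2) = 0.4318463442; sqrt(T) = 0.5000000000
Term 1 = -11.4500 * 0.9970044955 * 0.3988337759 * 0.3900 / (2 * 0.5000000000) = -1.7756572561
Term 2 = -0.0610 * 11.7600 * 0.9848656924 * 0.4318463442 = -0.3051008470
Term 3 = 0.0120 * 11.4500 * 0.9970044955 * 0.5093043061 = 0.0697687910
Theta = -1.7756572561 + (-0.3051008470) + (0.0697687910) = -2.010989


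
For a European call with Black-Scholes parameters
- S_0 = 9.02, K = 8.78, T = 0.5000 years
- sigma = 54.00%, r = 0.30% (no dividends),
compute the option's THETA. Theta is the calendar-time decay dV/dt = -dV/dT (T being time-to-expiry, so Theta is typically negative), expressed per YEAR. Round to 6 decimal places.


d1 = 0.2654738821; d2 = -0.1163637797
phi(d1) = 0.3851290815; exp(-qT) = 1.0000000000; exp(-rT) = 0.9985011244
Theta = -S*exp(-qT)*phi(d1)*sigma/(2*sqrt(T)) - r*K*exp(-rT)*N(d2) + q*S*exp(-qT)*N(d1)
N(d1) = 0.6046777864; N(d2) = 0.4536821200; sqrt(T) = 0.7071067812
Term 1 = -9.0200 * 1.0000000000 * 0.3851290815 * 0.5400 / (2 * 0.7071067812) = -1.3264522276
Term 2 = -0.0030 * 8.7800 * 0.9985011244 * 0.4536821200 = -0.0119320755
Term 3 = 0 (no dividend yield, q = 0)
Theta = -1.3264522276 + (-0.0119320755) + (0.0000000000) = -1.338384

Answer: Theta = -1.338384


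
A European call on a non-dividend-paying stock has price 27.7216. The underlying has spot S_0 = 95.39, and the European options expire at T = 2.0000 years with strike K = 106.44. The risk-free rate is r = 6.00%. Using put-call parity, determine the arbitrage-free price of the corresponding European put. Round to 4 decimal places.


Answer: Put price = 26.7354

Derivation:
Put-call parity: C - P = S_0 * exp(-qT) - K * exp(-rT).
S_0 * exp(-qT) = 95.3900 * 1.00000000 = 95.39000000
K * exp(-rT) = 106.4400 * 0.88692044 = 94.40381128
P = C - S*exp(-qT) + K*exp(-rT)
P = 27.7216 - 95.39000000 + 94.40381128 = 26.7354


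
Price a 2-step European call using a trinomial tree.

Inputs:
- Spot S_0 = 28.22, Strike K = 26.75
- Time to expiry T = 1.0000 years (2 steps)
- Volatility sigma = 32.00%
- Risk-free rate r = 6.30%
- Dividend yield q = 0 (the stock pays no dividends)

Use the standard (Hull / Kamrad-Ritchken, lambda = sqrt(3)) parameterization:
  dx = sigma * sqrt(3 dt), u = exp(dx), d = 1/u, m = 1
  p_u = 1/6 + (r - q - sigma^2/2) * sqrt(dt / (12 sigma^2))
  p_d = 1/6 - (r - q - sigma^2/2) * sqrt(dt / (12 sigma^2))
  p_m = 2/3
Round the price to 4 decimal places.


dt = T/N = 0.500000; dx = sigma*sqrt(3*dt) = 0.391918
u = exp(dx) = 1.479817; d = 1/u = 0.675759
p_u = 0.174194, p_m = 0.666667, p_d = 0.159140
Discount per step: exp(-r*dt) = 0.968991
Stock lattice S(k, j) with j the centered position index:
  k=0: S(0,+0) = 28.2200
  k=1: S(1,-1) = 19.0699; S(1,+0) = 28.2200; S(1,+1) = 41.7604
  k=2: S(2,-2) = 12.8867; S(2,-1) = 19.0699; S(2,+0) = 28.2200; S(2,+1) = 41.7604; S(2,+2) = 61.7978
Terminal payoffs V(N, j) = max(S_T - K, 0):
  V(2,-2) = 0.000000; V(2,-1) = 0.000000; V(2,+0) = 1.470000; V(2,+1) = 15.010433; V(2,+2) = 35.047794
Backward induction: V(k, j) = exp(-r*dt) * [p_u * V(k+1, j+1) + p_m * V(k+1, j) + p_d * V(k+1, j-1)]
  V(1,-1) = exp(-r*dt) * [p_u*1.470000 + p_m*0.000000 + p_d*0.000000] = 0.248124
  V(1,+0) = exp(-r*dt) * [p_u*15.010433 + p_m*1.470000 + p_d*0.000000] = 3.483255
  V(1,+1) = exp(-r*dt) * [p_u*35.047794 + p_m*15.010433 + p_d*1.470000] = 15.839123
  V(0,+0) = exp(-r*dt) * [p_u*15.839123 + p_m*3.483255 + p_d*0.248124] = 4.961943

Answer: Price = V(0,0) = 4.9619


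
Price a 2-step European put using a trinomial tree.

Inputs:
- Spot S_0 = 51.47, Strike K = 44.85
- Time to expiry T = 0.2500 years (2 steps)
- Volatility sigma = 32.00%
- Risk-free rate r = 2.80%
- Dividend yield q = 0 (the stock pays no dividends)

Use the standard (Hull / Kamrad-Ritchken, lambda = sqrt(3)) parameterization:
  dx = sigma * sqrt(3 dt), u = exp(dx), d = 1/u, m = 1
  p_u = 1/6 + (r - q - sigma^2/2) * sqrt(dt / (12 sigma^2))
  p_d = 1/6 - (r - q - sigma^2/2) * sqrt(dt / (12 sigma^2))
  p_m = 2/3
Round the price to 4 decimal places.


dt = T/N = 0.125000; dx = sigma*sqrt(3*dt) = 0.195959
u = exp(dx) = 1.216477; d = 1/u = 0.822046
p_u = 0.159267, p_m = 0.666667, p_d = 0.174066
Discount per step: exp(-r*dt) = 0.996506
Stock lattice S(k, j) with j the centered position index:
  k=0: S(0,+0) = 51.4700
  k=1: S(1,-1) = 42.3107; S(1,+0) = 51.4700; S(1,+1) = 62.6121
  k=2: S(2,-2) = 34.7813; S(2,-1) = 42.3107; S(2,+0) = 51.4700; S(2,+1) = 62.6121; S(2,+2) = 76.1662
Terminal payoffs V(N, j) = max(K - S_T, 0):
  V(2,-2) = 10.068670; V(2,-1) = 2.539303; V(2,+0) = 0.000000; V(2,+1) = 0.000000; V(2,+2) = 0.000000
Backward induction: V(k, j) = exp(-r*dt) * [p_u * V(k+1, j+1) + p_m * V(k+1, j) + p_d * V(k+1, j-1)]
  V(1,-1) = exp(-r*dt) * [p_u*0.000000 + p_m*2.539303 + p_d*10.068670] = 3.433445
  V(1,+0) = exp(-r*dt) * [p_u*0.000000 + p_m*0.000000 + p_d*2.539303] = 0.440462
  V(1,+1) = exp(-r*dt) * [p_u*0.000000 + p_m*0.000000 + p_d*0.000000] = 0.000000
  V(0,+0) = exp(-r*dt) * [p_u*0.000000 + p_m*0.440462 + p_d*3.433445] = 0.888174

Answer: Price = V(0,0) = 0.8882


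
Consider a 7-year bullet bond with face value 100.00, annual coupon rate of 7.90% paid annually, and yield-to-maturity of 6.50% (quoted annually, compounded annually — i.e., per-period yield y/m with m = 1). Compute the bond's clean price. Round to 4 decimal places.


Coupon per period c = face * coupon_rate / m = 7.900000
Periods per year m = 1; per-period yield y/m = 0.065000
Number of cashflows N = 7
Cashflows (t years, CF_t, discount factor 1/(1+y/m)^(m*t), PV):
  t = 1.0000: CF_t = 7.900000, DF = 0.938967, PV = 7.417840
  t = 2.0000: CF_t = 7.900000, DF = 0.881659, PV = 6.965108
  t = 3.0000: CF_t = 7.900000, DF = 0.827849, PV = 6.540008
  t = 4.0000: CF_t = 7.900000, DF = 0.777323, PV = 6.140852
  t = 5.0000: CF_t = 7.900000, DF = 0.729881, PV = 5.766059
  t = 6.0000: CF_t = 7.900000, DF = 0.685334, PV = 5.414140
  t = 7.0000: CF_t = 107.900000, DF = 0.643506, PV = 69.434321
Price P = sum_t PV_t = 107.678328

Answer: Price = 107.6783


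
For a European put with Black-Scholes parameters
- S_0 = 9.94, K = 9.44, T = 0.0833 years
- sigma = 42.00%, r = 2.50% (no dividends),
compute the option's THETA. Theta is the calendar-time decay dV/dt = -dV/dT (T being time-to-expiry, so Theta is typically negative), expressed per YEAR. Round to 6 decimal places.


Answer: Theta = -2.459055

Derivation:
d1 = 0.5035551088; d2 = 0.3823358034
phi(d1) = 0.3514378465; exp(-qT) = 1.0000000000; exp(-rT) = 0.9979196669
Theta = -S*exp(-qT)*phi(d1)*sigma/(2*sqrt(T)) + r*K*exp(-rT)*N(-d2) - q*S*exp(-qT)*N(-d1)
N(-d1) = 0.3072870226; N(-d2) = 0.3511061505; sqrt(T) = 0.2886173938
Term 1 = -9.9400 * 1.0000000000 * 0.3514378465 * 0.4200 / (2 * 0.2886173938) = -2.5417434172
Term 2 = 0.0250 * 9.4400 * 0.9979196669 * 0.3511061505 = 0.0826886729
Term 3 = 0 (no dividend yield, q = 0)
Theta = -2.5417434172 + (0.0826886729) + (0.0000000000) = -2.459055


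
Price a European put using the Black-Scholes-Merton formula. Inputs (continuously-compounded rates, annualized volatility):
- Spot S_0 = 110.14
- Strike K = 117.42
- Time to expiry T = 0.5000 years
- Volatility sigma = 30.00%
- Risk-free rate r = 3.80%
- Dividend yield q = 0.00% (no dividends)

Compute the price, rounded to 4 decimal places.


Answer: Price = 12.2653

Derivation:
d1 = (ln(S/K) + (r - q + 0.5*sigma^2) * T) / (sigma * sqrt(T)) = -0.10608943
d2 = d1 - sigma * sqrt(T) = -0.31822147
exp(-rT) = 0.98117936; exp(-qT) = 1.00000000
P = K * exp(-rT) * N(-d2) - S_0 * exp(-qT) * N(-d1)
N(-d1) = 0.54224430; N(-d2) = 0.62484152
P = 117.4200 * 0.98117936 * 0.62484152 - 110.1400 * 1.00000000 * 0.54224430 = 12.2653


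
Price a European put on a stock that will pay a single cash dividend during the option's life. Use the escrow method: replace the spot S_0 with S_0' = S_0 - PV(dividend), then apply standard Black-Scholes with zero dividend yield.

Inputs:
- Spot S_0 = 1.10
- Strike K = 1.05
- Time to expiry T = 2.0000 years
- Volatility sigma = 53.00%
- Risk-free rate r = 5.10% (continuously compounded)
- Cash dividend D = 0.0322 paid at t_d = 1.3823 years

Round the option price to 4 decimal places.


Answer: Price = 0.2376

Derivation:
PV(D) = D * exp(-r * t_d) = 0.0322 * 0.93193026 = 0.03000815
S_0' = S_0 - PV(D) = 1.1000 - 0.03000815 = 1.06999185
d1 = (ln(S_0'/K) + (r + sigma^2/2)*T) / (sigma*sqrt(T)) = 0.53601478
d2 = d1 - sigma*sqrt(T) = -0.21351841
exp(-rT) = 0.90302955
N(-d1) = 0.29597417; N(-d2) = 0.58453869
P = K * exp(-rT) * N(-d2) - S_0' * N(-d1) = 1.0500 * 0.90302955 * 0.58453869 - 1.06999185 * 0.29597417 = 0.2376


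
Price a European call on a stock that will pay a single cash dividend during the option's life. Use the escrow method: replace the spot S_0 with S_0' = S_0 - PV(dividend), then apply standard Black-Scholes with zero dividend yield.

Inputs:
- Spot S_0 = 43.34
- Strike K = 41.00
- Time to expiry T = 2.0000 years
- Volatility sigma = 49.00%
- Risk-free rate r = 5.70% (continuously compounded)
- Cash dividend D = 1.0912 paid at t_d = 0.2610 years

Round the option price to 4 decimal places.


Answer: Price = 13.7473

Derivation:
PV(D) = D * exp(-r * t_d) = 1.0912 * 0.98523312 = 1.07508638
S_0' = S_0 - PV(D) = 43.3400 - 1.07508638 = 42.26491362
d1 = (ln(S_0'/K) + (r + sigma^2/2)*T) / (sigma*sqrt(T)) = 0.55484102
d2 = d1 - sigma*sqrt(T) = -0.13812363
exp(-rT) = 0.89225796
N(d1) = 0.71049830; N(d2) = 0.44507136
C = S_0' * N(d1) - K * exp(-rT) * N(d2) = 42.26491362 * 0.71049830 - 41.0000 * 0.89225796 * 0.44507136 = 13.7473


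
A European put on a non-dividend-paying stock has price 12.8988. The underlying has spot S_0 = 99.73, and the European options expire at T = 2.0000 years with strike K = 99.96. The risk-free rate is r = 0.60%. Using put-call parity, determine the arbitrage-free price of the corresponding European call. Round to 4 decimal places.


Answer: Call price = 13.8612

Derivation:
Put-call parity: C - P = S_0 * exp(-qT) - K * exp(-rT).
S_0 * exp(-qT) = 99.7300 * 1.00000000 = 99.73000000
K * exp(-rT) = 99.9600 * 0.98807171 = 98.76764842
C = P + S*exp(-qT) - K*exp(-rT)
C = 12.8988 + 99.73000000 - 98.76764842 = 13.8612


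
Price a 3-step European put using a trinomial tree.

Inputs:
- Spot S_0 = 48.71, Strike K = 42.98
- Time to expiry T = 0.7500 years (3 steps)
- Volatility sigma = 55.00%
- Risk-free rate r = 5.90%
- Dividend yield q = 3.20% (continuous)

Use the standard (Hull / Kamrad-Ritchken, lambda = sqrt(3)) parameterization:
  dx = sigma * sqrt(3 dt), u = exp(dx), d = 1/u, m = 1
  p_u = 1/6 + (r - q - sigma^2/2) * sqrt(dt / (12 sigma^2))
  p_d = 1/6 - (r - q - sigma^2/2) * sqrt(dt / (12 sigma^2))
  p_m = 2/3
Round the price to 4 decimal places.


Answer: Price = V(0,0) = 5.5050

Derivation:
dt = T/N = 0.250000; dx = sigma*sqrt(3*dt) = 0.476314
u = exp(dx) = 1.610128; d = 1/u = 0.621068
p_u = 0.134059, p_m = 0.666667, p_d = 0.199274
Discount per step: exp(-r*dt) = 0.985358
Stock lattice S(k, j) with j the centered position index:
  k=0: S(0,+0) = 48.7100
  k=1: S(1,-1) = 30.2522; S(1,+0) = 48.7100; S(1,+1) = 78.4294
  k=2: S(2,-2) = 18.7887; S(2,-1) = 30.2522; S(2,+0) = 48.7100; S(2,+1) = 78.4294; S(2,+2) = 126.2813
  k=3: S(3,-3) = 11.6691; S(3,-2) = 18.7887; S(3,-1) = 30.2522; S(3,+0) = 48.7100; S(3,+1) = 78.4294; S(3,+2) = 126.2813; S(3,+3) = 203.3292
Terminal payoffs V(N, j) = max(K - S_T, 0):
  V(3,-3) = 31.310922; V(3,-2) = 24.191285; V(3,-1) = 12.727756; V(3,+0) = 0.000000; V(3,+1) = 0.000000; V(3,+2) = 0.000000; V(3,+3) = 0.000000
Backward induction: V(k, j) = exp(-r*dt) * [p_u * V(k+1, j+1) + p_m * V(k+1, j) + p_d * V(k+1, j-1)]
  V(2,-2) = exp(-r*dt) * [p_u*12.727756 + p_m*24.191285 + p_d*31.310922] = 23.720773
  V(2,-1) = exp(-r*dt) * [p_u*0.000000 + p_m*12.727756 + p_d*24.191285] = 13.111040
  V(2,+0) = exp(-r*dt) * [p_u*0.000000 + p_m*0.000000 + p_d*12.727756] = 2.499173
  V(2,+1) = exp(-r*dt) * [p_u*0.000000 + p_m*0.000000 + p_d*0.000000] = 0.000000
  V(2,+2) = exp(-r*dt) * [p_u*0.000000 + p_m*0.000000 + p_d*0.000000] = 0.000000
  V(1,-1) = exp(-r*dt) * [p_u*2.499173 + p_m*13.111040 + p_d*23.720773] = 13.600565
  V(1,+0) = exp(-r*dt) * [p_u*0.000000 + p_m*2.499173 + p_d*13.111040] = 4.216153
  V(1,+1) = exp(-r*dt) * [p_u*0.000000 + p_m*0.000000 + p_d*2.499173] = 0.490728
  V(0,+0) = exp(-r*dt) * [p_u*0.490728 + p_m*4.216153 + p_d*13.600565] = 5.504992


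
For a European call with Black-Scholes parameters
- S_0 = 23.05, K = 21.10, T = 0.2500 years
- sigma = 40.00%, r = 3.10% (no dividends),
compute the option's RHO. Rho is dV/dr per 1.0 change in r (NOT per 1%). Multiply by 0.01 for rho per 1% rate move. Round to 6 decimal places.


d1 = 0.5807136448; d2 = 0.3807136448
phi(d1) = 0.3370403234; exp(-qT) = 1.0000000000; exp(-rT) = 0.9922799538
N(d2) = 0.6482921285
Rho = K*T*exp(-rT)*N(d2) = 21.1000 * 0.2500 * 0.9922799538 * 0.6482921285 = 3.393340

Answer: Rho = 3.393340


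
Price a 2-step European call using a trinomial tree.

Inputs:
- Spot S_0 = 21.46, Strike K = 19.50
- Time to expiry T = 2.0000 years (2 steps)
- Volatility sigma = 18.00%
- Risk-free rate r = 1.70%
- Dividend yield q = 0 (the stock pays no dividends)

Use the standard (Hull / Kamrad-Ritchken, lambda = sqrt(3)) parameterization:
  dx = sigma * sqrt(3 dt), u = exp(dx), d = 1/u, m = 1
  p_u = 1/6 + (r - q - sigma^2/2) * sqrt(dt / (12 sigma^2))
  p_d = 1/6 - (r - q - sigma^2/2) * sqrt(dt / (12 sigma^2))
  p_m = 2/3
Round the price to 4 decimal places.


Answer: Price = V(0,0) = 3.6306

Derivation:
dt = T/N = 1.000000; dx = sigma*sqrt(3*dt) = 0.311769
u = exp(dx) = 1.365839; d = 1/u = 0.732151
p_u = 0.167950, p_m = 0.666667, p_d = 0.165384
Discount per step: exp(-r*dt) = 0.983144
Stock lattice S(k, j) with j the centered position index:
  k=0: S(0,+0) = 21.4600
  k=1: S(1,-1) = 15.7120; S(1,+0) = 21.4600; S(1,+1) = 29.3109
  k=2: S(2,-2) = 11.5035; S(2,-1) = 15.7120; S(2,+0) = 21.4600; S(2,+1) = 29.3109; S(2,+2) = 40.0340
Terminal payoffs V(N, j) = max(S_T - K, 0):
  V(2,-2) = 0.000000; V(2,-1) = 0.000000; V(2,+0) = 1.960000; V(2,+1) = 9.810912; V(2,+2) = 20.533997
Backward induction: V(k, j) = exp(-r*dt) * [p_u * V(k+1, j+1) + p_m * V(k+1, j) + p_d * V(k+1, j-1)]
  V(1,-1) = exp(-r*dt) * [p_u*1.960000 + p_m*0.000000 + p_d*0.000000] = 0.323633
  V(1,+0) = exp(-r*dt) * [p_u*9.810912 + p_m*1.960000 + p_d*0.000000] = 2.904606
  V(1,+1) = exp(-r*dt) * [p_u*20.533997 + p_m*9.810912 + p_d*1.960000] = 10.139592
  V(0,+0) = exp(-r*dt) * [p_u*10.139592 + p_m*2.904606 + p_d*0.323633] = 3.630620


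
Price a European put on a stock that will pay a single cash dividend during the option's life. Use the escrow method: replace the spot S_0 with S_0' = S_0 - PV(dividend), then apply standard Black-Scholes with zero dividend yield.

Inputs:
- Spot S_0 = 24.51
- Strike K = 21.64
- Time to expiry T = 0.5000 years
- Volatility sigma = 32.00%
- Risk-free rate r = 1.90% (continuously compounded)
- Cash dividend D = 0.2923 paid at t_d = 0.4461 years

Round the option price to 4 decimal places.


Answer: Price = 0.9547

Derivation:
PV(D) = D * exp(-r * t_d) = 0.2923 * 0.99155992 = 0.28983296
S_0' = S_0 - PV(D) = 24.5100 - 0.28983296 = 24.22016704
d1 = (ln(S_0'/K) + (r + sigma^2/2)*T) / (sigma*sqrt(T)) = 0.65293436
d2 = d1 - sigma*sqrt(T) = 0.42666019
exp(-rT) = 0.99054498
N(-d1) = 0.25689930; N(-d2) = 0.33481342
P = K * exp(-rT) * N(-d2) - S_0' * N(-d1) = 21.6400 * 0.99054498 * 0.33481342 - 24.22016704 * 0.25689930 = 0.9547


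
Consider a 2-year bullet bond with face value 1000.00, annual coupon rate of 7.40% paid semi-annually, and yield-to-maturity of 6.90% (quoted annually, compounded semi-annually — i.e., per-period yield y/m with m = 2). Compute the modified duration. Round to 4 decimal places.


Answer: Modified duration = 1.8328

Derivation:
Coupon per period c = face * coupon_rate / m = 37.000000
Periods per year m = 2; per-period yield y/m = 0.034500
Number of cashflows N = 4
Cashflows (t years, CF_t, discount factor 1/(1+y/m)^(m*t), PV):
  t = 0.5000: CF_t = 37.000000, DF = 0.966651, PV = 35.766071
  t = 1.0000: CF_t = 37.000000, DF = 0.934413, PV = 34.573292
  t = 1.5000: CF_t = 37.000000, DF = 0.903251, PV = 33.420292
  t = 2.0000: CF_t = 1037.000000, DF = 0.873128, PV = 905.433954
Price P = sum_t PV_t = 1009.193608
First compute Macaulay numerator sum_t t * PV_t:
  t * PV_t at t = 0.5000: 17.883035
  t * PV_t at t = 1.0000: 34.573292
  t * PV_t at t = 1.5000: 50.130438
  t * PV_t at t = 2.0000: 1810.867907
Macaulay duration D = 1913.454672 / 1009.193608 = 1.896023
Modified duration = D / (1 + y/m) = 1.896023 / (1 + 0.034500) = 1.832792


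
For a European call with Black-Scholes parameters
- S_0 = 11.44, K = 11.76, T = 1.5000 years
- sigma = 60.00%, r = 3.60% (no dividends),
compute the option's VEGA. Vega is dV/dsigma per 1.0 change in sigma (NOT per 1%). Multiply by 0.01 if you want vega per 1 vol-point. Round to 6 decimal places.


Answer: Vega = 5.152892

Derivation:
d1 = 0.4033657001; d2 = -0.3314812228
phi(d1) = 0.3677725961; exp(-qT) = 1.0000000000; exp(-rT) = 0.9474321065
Vega = S * exp(-qT) * phi(d1) * sqrt(T) = 11.4400 * 1.0000000000 * 0.3677725961 * 1.2247448714 = 5.152892


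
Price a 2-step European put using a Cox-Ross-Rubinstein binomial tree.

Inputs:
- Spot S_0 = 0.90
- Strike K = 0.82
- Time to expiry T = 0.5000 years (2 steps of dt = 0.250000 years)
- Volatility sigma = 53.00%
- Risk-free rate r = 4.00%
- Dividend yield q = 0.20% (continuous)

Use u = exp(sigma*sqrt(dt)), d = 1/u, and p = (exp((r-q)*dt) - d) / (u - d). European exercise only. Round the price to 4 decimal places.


Answer: Price = V(0,0) = 0.0855

Derivation:
dt = T/N = 0.250000
u = exp(sigma*sqrt(dt)) = 1.303431; d = 1/u = 0.767206
p = (exp((r-q)*dt) - d) / (u - d) = 0.451936
Discount per step: exp(-r*dt) = 0.990050
Stock lattice S(k, i) with i counting down-moves:
  k=0: S(0,0) = 0.9000
  k=1: S(1,0) = 1.1731; S(1,1) = 0.6905
  k=2: S(2,0) = 1.5290; S(2,1) = 0.9000; S(2,2) = 0.5297
Terminal payoffs V(N, i) = max(K - S_T, 0):
  V(2,0) = 0.000000; V(2,1) = 0.000000; V(2,2) = 0.290256
Backward induction: V(k, i) = exp(-r*dt) * [p * V(k+1, i) + (1-p) * V(k+1, i+1)].
  V(1,0) = exp(-r*dt) * [p*0.000000 + (1-p)*0.000000] = 0.000000
  V(1,1) = exp(-r*dt) * [p*0.000000 + (1-p)*0.290256] = 0.157496
  V(0,0) = exp(-r*dt) * [p*0.000000 + (1-p)*0.157496] = 0.085459


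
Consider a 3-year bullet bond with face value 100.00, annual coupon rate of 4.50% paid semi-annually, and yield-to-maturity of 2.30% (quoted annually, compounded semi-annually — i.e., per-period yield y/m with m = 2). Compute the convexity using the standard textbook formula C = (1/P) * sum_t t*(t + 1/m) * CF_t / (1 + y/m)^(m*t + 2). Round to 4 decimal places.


Coupon per period c = face * coupon_rate / m = 2.250000
Periods per year m = 2; per-period yield y/m = 0.011500
Number of cashflows N = 6
Cashflows (t years, CF_t, discount factor 1/(1+y/m)^(m*t), PV):
  t = 0.5000: CF_t = 2.250000, DF = 0.988631, PV = 2.224419
  t = 1.0000: CF_t = 2.250000, DF = 0.977391, PV = 2.199129
  t = 1.5000: CF_t = 2.250000, DF = 0.966279, PV = 2.174127
  t = 2.0000: CF_t = 2.250000, DF = 0.955293, PV = 2.149409
  t = 2.5000: CF_t = 2.250000, DF = 0.944432, PV = 2.124971
  t = 3.0000: CF_t = 102.250000, DF = 0.933694, PV = 95.470236
Price P = sum_t PV_t = 106.342291
Convexity numerator sum_t t*(t + 1/m) * CF_t / (1+y/m)^(m*t + 2):
  t = 0.5000: term = 1.087063
  t = 1.0000: term = 3.224113
  t = 1.5000: term = 6.374914
  t = 2.0000: term = 10.504060
  t = 2.5000: term = 15.576955
  t = 3.0000: term = 979.773116
Convexity = (1/P) * sum = 1016.540222 / 106.342291 = 9.559134

Answer: Convexity = 9.5591


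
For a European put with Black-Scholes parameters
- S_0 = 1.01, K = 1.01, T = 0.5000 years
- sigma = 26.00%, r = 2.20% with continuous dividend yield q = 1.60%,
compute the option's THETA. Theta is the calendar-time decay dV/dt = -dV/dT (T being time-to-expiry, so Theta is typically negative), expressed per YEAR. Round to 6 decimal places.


Answer: Theta = -0.068733

Derivation:
d1 = 0.1082417304; d2 = -0.0756060328
phi(d1) = 0.3966120543; exp(-qT) = 0.9920319148; exp(-rT) = 0.9890602788
Theta = -S*exp(-qT)*phi(d1)*sigma/(2*sqrt(T)) + r*K*exp(-rT)*N(-d2) - q*S*exp(-qT)*N(-d1)
N(-d1) = 0.4569019717; N(-d2) = 0.5301337316; sqrt(T) = 0.7071067812
Term 1 = -1.0100 * 0.9920319148 * 0.3966120543 * 0.2600 / (2 * 0.7071067812) = -0.0730585886
Term 2 = 0.0220 * 1.0100 * 0.9890602788 * 0.5301337316 = 0.0116507063
Term 3 = -0.0160 * 1.0100 * 0.9920319148 * 0.4569019717 = -0.0073247032
Theta = -0.0730585886 + (0.0116507063) + (-0.0073247032) = -0.068733


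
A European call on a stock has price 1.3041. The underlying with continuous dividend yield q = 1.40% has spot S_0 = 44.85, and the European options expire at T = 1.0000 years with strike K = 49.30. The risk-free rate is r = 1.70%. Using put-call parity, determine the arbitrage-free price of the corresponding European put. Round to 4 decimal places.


Answer: Put price = 5.5466

Derivation:
Put-call parity: C - P = S_0 * exp(-qT) - K * exp(-rT).
S_0 * exp(-qT) = 44.8500 * 0.98609754 = 44.22647486
K * exp(-rT) = 49.3000 * 0.98314368 = 48.46898365
P = C - S*exp(-qT) + K*exp(-rT)
P = 1.3041 - 44.22647486 + 48.46898365 = 5.5466


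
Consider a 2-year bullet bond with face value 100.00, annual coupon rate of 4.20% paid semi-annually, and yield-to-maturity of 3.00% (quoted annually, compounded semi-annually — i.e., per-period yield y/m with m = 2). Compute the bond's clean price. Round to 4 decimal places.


Coupon per period c = face * coupon_rate / m = 2.100000
Periods per year m = 2; per-period yield y/m = 0.015000
Number of cashflows N = 4
Cashflows (t years, CF_t, discount factor 1/(1+y/m)^(m*t), PV):
  t = 0.5000: CF_t = 2.100000, DF = 0.985222, PV = 2.068966
  t = 1.0000: CF_t = 2.100000, DF = 0.970662, PV = 2.038390
  t = 1.5000: CF_t = 2.100000, DF = 0.956317, PV = 2.008266
  t = 2.0000: CF_t = 102.100000, DF = 0.942184, PV = 96.197010
Price P = sum_t PV_t = 102.312631

Answer: Price = 102.3126


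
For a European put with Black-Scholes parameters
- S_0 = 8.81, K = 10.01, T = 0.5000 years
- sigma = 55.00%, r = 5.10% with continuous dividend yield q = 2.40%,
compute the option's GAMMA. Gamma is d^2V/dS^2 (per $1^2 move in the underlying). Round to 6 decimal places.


Answer: Gamma = 0.114482

Derivation:
d1 = -0.0991804772; d2 = -0.4880892068
phi(d1) = 0.3969849467; exp(-qT) = 0.9880717129; exp(-rT) = 0.9748223790
Gamma = exp(-qT) * phi(d1) / (S * sigma * sqrt(T)) = 0.9880717129 * 0.3969849467 / (8.8100 * 0.5500 * 0.7071067812) = 0.114482


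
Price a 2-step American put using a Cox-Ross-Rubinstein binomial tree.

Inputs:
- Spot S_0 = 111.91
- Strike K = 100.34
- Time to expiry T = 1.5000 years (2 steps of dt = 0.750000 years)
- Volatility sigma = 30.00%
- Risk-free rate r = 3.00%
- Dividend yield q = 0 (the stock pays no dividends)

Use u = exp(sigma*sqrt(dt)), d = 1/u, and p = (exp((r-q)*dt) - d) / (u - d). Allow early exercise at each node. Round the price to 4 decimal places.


Answer: Price = V(0,0) = 8.7758

Derivation:
dt = T/N = 0.750000
u = exp(sigma*sqrt(dt)) = 1.296681; d = 1/u = 0.771200
p = (exp((r-q)*dt) - d) / (u - d) = 0.478714
Discount per step: exp(-r*dt) = 0.977751
Stock lattice S(k, i) with i counting down-moves:
  k=0: S(0,0) = 111.9100
  k=1: S(1,0) = 145.1115; S(1,1) = 86.3050
  k=2: S(2,0) = 188.1633; S(2,1) = 111.9100; S(2,2) = 66.5584
Terminal payoffs V(N, i) = max(K - S_T, 0):
  V(2,0) = 0.000000; V(2,1) = 0.000000; V(2,2) = 33.781602
Backward induction: V(k, i) = exp(-r*dt) * [p * V(k+1, i) + (1-p) * V(k+1, i+1)]; then take max(V_cont, immediate exercise) for American.
  V(1,0) = exp(-r*dt) * [p*0.000000 + (1-p)*0.000000] = 0.000000; exercise = 0.000000; V(1,0) = max -> 0.000000
  V(1,1) = exp(-r*dt) * [p*0.000000 + (1-p)*33.781602] = 17.218069; exercise = 14.035015; V(1,1) = max -> 17.218069
  V(0,0) = exp(-r*dt) * [p*0.000000 + (1-p)*17.218069] = 8.775839; exercise = 0.000000; V(0,0) = max -> 8.775839


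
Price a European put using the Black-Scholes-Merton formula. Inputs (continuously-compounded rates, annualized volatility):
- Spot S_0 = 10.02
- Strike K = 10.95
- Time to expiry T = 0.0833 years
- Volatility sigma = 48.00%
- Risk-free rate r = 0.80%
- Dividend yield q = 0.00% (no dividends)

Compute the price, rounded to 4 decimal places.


d1 = (ln(S/K) + (r - q + 0.5*sigma^2) * T) / (sigma * sqrt(T)) = -0.56659354
d2 = d1 - sigma * sqrt(T) = -0.70512989
exp(-rT) = 0.99933382; exp(-qT) = 1.00000000
P = K * exp(-rT) * N(-d2) - S_0 * exp(-qT) * N(-d1)
N(-d1) = 0.71450482; N(-d2) = 0.75963530
P = 10.9500 * 0.99933382 * 0.75963530 - 10.0200 * 1.00000000 * 0.71450482 = 1.1531

Answer: Price = 1.1531


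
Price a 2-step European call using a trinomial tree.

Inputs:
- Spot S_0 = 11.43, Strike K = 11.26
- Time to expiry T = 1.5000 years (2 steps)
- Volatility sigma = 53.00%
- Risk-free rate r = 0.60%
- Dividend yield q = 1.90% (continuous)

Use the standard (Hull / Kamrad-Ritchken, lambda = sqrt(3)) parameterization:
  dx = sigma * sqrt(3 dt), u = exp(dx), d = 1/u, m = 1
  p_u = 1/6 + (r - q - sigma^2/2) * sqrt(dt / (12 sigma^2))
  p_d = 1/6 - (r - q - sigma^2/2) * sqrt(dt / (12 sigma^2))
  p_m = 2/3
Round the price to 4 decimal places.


Answer: Price = V(0,0) = 2.2276

Derivation:
dt = T/N = 0.750000; dx = sigma*sqrt(3*dt) = 0.795000
u = exp(dx) = 2.214441; d = 1/u = 0.451581
p_u = 0.094285, p_m = 0.666667, p_d = 0.239049
Discount per step: exp(-r*dt) = 0.995510
Stock lattice S(k, j) with j the centered position index:
  k=0: S(0,+0) = 11.4300
  k=1: S(1,-1) = 5.1616; S(1,+0) = 11.4300; S(1,+1) = 25.3111
  k=2: S(2,-2) = 2.3309; S(2,-1) = 5.1616; S(2,+0) = 11.4300; S(2,+1) = 25.3111; S(2,+2) = 56.0499
Terminal payoffs V(N, j) = max(S_T - K, 0):
  V(2,-2) = 0.000000; V(2,-1) = 0.000000; V(2,+0) = 0.170000; V(2,+1) = 14.051061; V(2,+2) = 44.789850
Backward induction: V(k, j) = exp(-r*dt) * [p_u * V(k+1, j+1) + p_m * V(k+1, j) + p_d * V(k+1, j-1)]
  V(1,-1) = exp(-r*dt) * [p_u*0.170000 + p_m*0.000000 + p_d*0.000000] = 0.015956
  V(1,+0) = exp(-r*dt) * [p_u*14.051061 + p_m*0.170000 + p_d*0.000000] = 1.431675
  V(1,+1) = exp(-r*dt) * [p_u*44.789850 + p_m*14.051061 + p_d*0.170000] = 13.569803
  V(0,+0) = exp(-r*dt) * [p_u*13.569803 + p_m*1.431675 + p_d*0.015956] = 2.227641
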